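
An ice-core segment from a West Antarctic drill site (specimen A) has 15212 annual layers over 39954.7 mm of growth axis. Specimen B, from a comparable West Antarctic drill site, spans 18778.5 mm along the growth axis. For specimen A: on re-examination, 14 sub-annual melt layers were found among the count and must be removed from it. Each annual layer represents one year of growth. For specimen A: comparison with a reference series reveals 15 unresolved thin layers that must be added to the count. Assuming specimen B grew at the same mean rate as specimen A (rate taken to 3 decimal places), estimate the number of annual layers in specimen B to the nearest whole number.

Specimen A: adjusted count: 15212 − 14 + 15 = 15213 annual layers.
A: Extension rate ≈ 39954.7 / 15213 = 2.626 mm per year.
B spans 18778.5 / 2.626 = 7150.99 years ≈ 7151 annual layers.

7151 annual layers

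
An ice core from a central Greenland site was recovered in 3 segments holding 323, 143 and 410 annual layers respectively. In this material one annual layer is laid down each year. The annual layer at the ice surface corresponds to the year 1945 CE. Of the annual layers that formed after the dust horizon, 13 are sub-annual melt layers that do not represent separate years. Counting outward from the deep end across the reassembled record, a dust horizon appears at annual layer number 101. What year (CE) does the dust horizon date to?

1183 CE

Total annual layers = 323 + 143 + 410 = 876.
876 − 101 = 775 annual layers lie beyond the dust horizon toward the ice surface.
775 − 13 false = 762 true annual layers after the dust horizon.
1945 − 762 = 1183 CE.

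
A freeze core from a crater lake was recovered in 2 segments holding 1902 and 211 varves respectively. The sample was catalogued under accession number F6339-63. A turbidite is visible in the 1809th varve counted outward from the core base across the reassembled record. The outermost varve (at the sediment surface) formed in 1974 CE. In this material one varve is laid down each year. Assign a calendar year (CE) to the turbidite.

1670 CE

Total varves = 1902 + 211 = 2113.
2113 − 1809 = 304 varves lie beyond the turbidite toward the sediment surface.
Counting back 304 years from 1974 CE places the turbidite in 1974 − 304 = 1670 CE.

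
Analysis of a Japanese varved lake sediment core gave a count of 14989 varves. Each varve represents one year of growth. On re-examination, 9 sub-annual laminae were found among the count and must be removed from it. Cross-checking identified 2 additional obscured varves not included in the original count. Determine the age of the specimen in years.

True varve count = 14989 − 9 + 2 = 14982.
One varve per year makes the duration 14982 years.

14982 years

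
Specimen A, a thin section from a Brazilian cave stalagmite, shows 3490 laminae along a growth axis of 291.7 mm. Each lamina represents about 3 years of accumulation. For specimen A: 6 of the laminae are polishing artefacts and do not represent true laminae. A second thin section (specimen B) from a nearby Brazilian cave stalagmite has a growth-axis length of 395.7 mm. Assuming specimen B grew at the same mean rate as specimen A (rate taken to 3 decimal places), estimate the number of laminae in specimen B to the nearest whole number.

Specimen A: true lamina count = 3490 − 6 = 3484.
Specimen A: 3484 laminae at 3 years each span 3484 × 3 = 10452 years.
A: 291.7 mm over 10452 years gives 291.7 / 10452 ≈ 0.028 mm per year.
B spans 395.7 / 0.028 = 14132.14 years; at 3 years per lamina that is 14132.14 / 3 ≈ 4711 laminae.

4711 laminae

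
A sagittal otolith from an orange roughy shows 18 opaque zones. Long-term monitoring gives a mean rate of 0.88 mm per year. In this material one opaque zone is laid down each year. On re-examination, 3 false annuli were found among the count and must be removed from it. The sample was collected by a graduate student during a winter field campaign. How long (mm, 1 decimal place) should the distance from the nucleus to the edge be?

After corrections the count is 18 − 3 = 15 opaque zones.
15 years at 0.88 mm/year gives 0.88 × 15 = 13.2 mm.

13.2 mm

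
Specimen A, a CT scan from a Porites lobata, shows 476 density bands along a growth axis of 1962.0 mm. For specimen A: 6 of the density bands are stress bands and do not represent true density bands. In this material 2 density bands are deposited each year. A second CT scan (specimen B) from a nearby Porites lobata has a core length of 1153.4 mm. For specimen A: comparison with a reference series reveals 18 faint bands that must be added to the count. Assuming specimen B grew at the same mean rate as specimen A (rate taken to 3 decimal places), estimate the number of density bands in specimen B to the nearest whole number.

287 density bands

Specimen A: adjusted count: 476 − 6 + 18 = 488 density bands.
Specimen A: dividing by 2 density bands per year: 488 / 2 = 244 years.
A: 1962.0 mm over 244 years gives 1962.0 / 244 ≈ 8.041 mm per year.
For B, 1153.4 / 8.041 = 143.44 years; at 2 density bands per year that is 143.44 × 2 ≈ 287 density bands.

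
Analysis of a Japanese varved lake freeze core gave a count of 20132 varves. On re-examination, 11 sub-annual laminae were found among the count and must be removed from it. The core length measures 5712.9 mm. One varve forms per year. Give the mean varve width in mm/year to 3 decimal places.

True varve count = 20132 − 11 = 20121.
Extension rate ≈ 5712.9 / 20121 = 0.284 mm/year.

0.284 mm/year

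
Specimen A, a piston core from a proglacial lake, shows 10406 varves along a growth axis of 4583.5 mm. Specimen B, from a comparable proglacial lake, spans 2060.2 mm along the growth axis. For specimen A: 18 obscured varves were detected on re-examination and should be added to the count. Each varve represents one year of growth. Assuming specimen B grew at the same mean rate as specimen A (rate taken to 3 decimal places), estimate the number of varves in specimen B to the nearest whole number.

4682 varves

Specimen A: correcting the raw count gives 10406 + 18 = 10424 true varves.
A: Mean rate = 4583.5 mm / 10424 years ≈ 0.440 mm/yr.
For B, 2060.2 / 0.440 = 4682.27 years ≈ 4682 varves.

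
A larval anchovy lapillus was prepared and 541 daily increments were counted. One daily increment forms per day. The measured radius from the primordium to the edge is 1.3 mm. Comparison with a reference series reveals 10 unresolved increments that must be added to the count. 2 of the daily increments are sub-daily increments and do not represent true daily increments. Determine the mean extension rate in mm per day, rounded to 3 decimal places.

0.002 mm per day

Adjusted count: 541 − 2 + 10 = 549 daily increments.
Mean rate = 1.3 mm / 549 days ≈ 0.002 mm per day.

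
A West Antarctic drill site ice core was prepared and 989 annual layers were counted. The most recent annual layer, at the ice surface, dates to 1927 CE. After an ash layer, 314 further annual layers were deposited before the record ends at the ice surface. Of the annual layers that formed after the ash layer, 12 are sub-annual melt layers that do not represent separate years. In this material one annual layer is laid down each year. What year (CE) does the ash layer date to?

314 annual layers post-date the ash layer.
Excluding 12 false annual layers: 314 − 12 = 302.
The annual layer at the ice surface is 1927 CE, so the ash layer dates to 1927 − 302 = 1625 CE.

1625 CE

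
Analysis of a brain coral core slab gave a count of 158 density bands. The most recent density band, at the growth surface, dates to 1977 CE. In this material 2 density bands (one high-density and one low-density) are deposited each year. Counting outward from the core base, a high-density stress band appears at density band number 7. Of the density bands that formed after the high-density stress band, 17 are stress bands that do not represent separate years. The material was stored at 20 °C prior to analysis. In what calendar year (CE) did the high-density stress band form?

1910 CE

The high-density stress band sits at density band 7 from the core base, so 158 − 7 = 151 density bands formed after it.
Excluding 17 false density bands: 151 − 17 = 134.
134 density bands at 2 per year is 134 / 2 = 67 years.
1977 − 67 = 1910 CE.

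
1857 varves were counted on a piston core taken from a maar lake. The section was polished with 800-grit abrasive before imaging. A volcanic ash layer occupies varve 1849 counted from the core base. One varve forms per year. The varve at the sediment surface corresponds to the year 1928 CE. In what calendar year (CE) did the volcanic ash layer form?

1920 CE

Between varve 1849 and the sediment surface there are 1857 − 1849 = 8 varves.
1928 − 8 = 1920 CE.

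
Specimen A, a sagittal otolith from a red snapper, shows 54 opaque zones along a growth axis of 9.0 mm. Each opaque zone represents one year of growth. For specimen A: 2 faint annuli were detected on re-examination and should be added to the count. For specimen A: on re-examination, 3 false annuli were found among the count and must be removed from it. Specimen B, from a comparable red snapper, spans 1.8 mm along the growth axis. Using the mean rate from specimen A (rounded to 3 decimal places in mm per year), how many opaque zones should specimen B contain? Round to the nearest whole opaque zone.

Specimen A: adjusted count: 54 − 3 + 2 = 53 opaque zones.
A: Extension rate ≈ 9.0 / 53 = 0.170 mm/year.
For B, 1.8 / 0.170 = 10.59 years ≈ 11 opaque zones.

11 opaque zones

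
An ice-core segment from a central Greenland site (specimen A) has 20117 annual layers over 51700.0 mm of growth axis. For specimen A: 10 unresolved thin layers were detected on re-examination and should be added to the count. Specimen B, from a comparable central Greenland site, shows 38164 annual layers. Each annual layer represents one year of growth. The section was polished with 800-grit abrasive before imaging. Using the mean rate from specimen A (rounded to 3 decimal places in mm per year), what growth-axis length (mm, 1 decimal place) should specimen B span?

Specimen A: correcting the raw count gives 20117 + 10 = 20127 true annual layers.
A: 51700.0 mm over 20127 years gives 51700.0 / 20127 ≈ 2.569 mm/yr.
B's length ≈ 2.569 × 38164 = 98043.3 mm.

98043.3 mm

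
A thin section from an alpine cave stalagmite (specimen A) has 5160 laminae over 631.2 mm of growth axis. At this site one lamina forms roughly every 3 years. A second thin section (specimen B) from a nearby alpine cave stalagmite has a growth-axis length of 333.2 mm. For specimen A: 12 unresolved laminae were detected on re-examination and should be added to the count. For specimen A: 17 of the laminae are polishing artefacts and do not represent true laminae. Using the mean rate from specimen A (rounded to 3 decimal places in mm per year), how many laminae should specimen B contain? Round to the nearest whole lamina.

Specimen A: true lamina count = 5160 − 17 + 12 = 5155.
Specimen A: 5155 laminae at 3 years each span 5155 × 3 = 15465 years.
A: Mean rate = 631.2 mm / 15465 years ≈ 0.041 mm/yr.
B spans 333.2 / 0.041 = 8126.83 years; at 3 years per lamina that is 8126.83 / 3 ≈ 2709 laminae.

2709 laminae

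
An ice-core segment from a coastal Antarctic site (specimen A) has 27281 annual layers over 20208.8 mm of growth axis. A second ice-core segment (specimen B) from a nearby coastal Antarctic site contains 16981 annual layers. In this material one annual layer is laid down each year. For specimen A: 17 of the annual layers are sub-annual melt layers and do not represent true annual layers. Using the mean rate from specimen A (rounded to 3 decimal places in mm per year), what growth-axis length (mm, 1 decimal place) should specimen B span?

12582.9 mm

Specimen A: correcting the raw count gives 27281 − 17 = 27264 true annual layers.
A: 20208.8 mm over 27264 years gives 20208.8 / 27264 ≈ 0.741 mm/year.
B's length ≈ 0.741 × 16981 = 12582.9 mm.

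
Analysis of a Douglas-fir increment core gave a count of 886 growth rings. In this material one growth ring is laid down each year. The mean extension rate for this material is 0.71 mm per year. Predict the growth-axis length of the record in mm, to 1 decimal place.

629.1 mm

886 years of growth are recorded.
Predicted length = 0.71 mm/year × 886 years = 629.1 mm.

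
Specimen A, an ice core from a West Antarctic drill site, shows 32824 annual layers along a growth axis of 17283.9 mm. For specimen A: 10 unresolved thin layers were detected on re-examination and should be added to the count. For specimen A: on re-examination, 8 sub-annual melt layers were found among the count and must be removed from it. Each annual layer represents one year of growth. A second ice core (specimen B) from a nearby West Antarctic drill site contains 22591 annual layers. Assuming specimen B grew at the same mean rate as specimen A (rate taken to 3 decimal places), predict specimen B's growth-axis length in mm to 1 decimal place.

Specimen A: correcting the raw count gives 32824 − 8 + 10 = 32826 true annual layers.
A: Extension rate ≈ 17283.9 / 32826 = 0.527 mm/yr.
For B, 0.527 mm/year × 22591 years = 11905.5 mm.

11905.5 mm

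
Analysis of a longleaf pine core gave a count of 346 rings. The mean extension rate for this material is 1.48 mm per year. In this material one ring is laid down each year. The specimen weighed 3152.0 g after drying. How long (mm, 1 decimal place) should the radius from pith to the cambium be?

The record spans 346 years at 1.48 mm per year.
Length ≈ 1.48 × 346 = 512.1 mm.

512.1 mm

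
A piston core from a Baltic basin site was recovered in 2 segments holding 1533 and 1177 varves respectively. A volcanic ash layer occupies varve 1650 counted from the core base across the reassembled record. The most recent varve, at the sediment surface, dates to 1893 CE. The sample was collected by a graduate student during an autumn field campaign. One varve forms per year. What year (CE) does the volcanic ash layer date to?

Total varves = 1533 + 1177 = 2710.
The volcanic ash layer sits at varve 1650 from the core base, so 2710 − 1650 = 1060 varves formed after it.
1893 − 1060 = 833 CE.

833 CE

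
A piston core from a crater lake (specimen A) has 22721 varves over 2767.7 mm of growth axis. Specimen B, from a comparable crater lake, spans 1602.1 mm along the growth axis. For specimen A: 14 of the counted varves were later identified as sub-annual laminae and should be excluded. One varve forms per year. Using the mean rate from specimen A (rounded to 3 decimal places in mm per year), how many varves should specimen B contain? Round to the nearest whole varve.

Specimen A: adjusted count: 22721 − 14 = 22707 varves.
A: Mean rate = 2767.7 mm / 22707 years ≈ 0.122 mm/year.
Specimen B: 1602.1 mm / 0.122 mm per year = 13131.97 years ≈ 13132 varves.

13132 varves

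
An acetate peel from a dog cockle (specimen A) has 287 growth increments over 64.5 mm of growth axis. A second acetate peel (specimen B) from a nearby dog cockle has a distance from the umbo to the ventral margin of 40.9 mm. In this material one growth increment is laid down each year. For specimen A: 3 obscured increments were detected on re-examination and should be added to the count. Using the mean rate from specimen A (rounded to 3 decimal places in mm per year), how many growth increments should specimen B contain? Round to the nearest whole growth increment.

Specimen A: after corrections the count is 287 + 3 = 290 growth increments.
A: Extension rate ≈ 64.5 / 290 = 0.222 mm per year.
For B, 40.9 / 0.222 = 184.23 years ≈ 184 growth increments.

184 growth increments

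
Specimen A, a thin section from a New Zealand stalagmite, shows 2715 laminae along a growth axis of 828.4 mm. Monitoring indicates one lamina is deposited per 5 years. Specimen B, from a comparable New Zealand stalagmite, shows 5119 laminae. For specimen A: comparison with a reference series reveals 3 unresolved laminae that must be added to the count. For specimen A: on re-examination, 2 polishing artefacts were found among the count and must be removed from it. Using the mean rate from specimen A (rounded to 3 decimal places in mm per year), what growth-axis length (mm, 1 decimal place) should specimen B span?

Specimen A: true lamina count = 2715 − 2 + 3 = 2716.
Specimen A: multiplying by 5 years per lamina: 2716 × 5 = 13580 years.
A: 828.4 mm over 13580 years gives 828.4 / 13580 ≈ 0.061 mm per year.
Specimen B: multiplying by 5 years per lamina: 5119 × 5 = 25595 years. B's length ≈ 0.061 × 25595 = 1561.3 mm.

1561.3 mm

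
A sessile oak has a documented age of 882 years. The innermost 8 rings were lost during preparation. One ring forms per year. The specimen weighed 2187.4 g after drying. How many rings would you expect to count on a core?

874 rings

At one ring per year, 882 years correspond to 882 rings.
Less the 8 uncaptured rings: 882 − 8 = 874.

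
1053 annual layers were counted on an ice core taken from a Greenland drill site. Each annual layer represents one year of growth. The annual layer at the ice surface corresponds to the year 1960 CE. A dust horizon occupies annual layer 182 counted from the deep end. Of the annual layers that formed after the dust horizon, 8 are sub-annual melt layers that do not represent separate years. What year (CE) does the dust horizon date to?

1097 CE

The dust horizon sits at annual layer 182 from the deep end, so 1053 − 182 = 871 annual layers formed after it.
Removing the 8 false annual layers leaves 871 − 8 = 863 true annual layers beyond the dust horizon.
1960 − 863 = 1097 CE.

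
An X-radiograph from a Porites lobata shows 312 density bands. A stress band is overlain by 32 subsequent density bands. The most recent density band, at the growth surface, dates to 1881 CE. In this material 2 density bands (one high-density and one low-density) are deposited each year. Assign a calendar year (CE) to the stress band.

1865 CE

32 density bands post-date the stress band.
Dividing by 2 density bands per year: 32 / 2 = 16 years.
The density band at the growth surface is 1881 CE, so the stress band dates to 1881 − 16 = 1865 CE.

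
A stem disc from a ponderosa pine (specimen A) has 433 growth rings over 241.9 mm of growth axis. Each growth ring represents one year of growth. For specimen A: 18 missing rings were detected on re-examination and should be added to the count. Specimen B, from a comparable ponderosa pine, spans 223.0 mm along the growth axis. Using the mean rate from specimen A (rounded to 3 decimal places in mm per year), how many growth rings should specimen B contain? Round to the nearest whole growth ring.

Specimen A: after corrections the count is 433 + 18 = 451 growth rings.
A: Mean rate = 241.9 mm / 451 years ≈ 0.536 mm per year.
Specimen B: 223.0 mm / 0.536 mm per year = 416.04 years ≈ 416 growth rings.

416 growth rings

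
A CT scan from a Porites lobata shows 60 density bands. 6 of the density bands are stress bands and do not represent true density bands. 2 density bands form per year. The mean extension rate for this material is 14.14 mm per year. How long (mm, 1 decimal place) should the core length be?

After corrections the count is 60 − 6 = 54 density bands.
With 2 density bands per year, 54 / 2 = 27 years.
Length ≈ 14.14 × 27 = 381.8 mm.

381.8 mm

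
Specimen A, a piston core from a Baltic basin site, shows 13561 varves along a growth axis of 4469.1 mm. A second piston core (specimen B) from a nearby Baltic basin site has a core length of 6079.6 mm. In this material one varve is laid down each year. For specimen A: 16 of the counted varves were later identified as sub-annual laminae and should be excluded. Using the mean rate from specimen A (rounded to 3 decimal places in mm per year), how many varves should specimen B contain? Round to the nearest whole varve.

18423 varves

Specimen A: true varve count = 13561 − 16 = 13545.
A: Extension rate ≈ 4469.1 / 13545 = 0.330 mm/yr.
For B, 6079.6 / 0.330 = 18423.03 years ≈ 18423 varves.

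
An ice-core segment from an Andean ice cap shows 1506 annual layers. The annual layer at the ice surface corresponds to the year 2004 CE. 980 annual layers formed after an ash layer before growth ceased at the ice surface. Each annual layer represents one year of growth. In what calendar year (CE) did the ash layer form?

1024 CE

980 annual layers post-date the ash layer.
Counting back 980 years from 2004 CE places the ash layer in 2004 − 980 = 1024 CE.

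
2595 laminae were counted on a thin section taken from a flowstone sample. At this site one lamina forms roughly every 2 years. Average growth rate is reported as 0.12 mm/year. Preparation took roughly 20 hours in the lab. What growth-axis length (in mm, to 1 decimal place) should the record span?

Multiplying by 2 years per lamina: 2595 × 2 = 5190 years.
Length ≈ 0.12 × 5190 = 622.8 mm.

622.8 mm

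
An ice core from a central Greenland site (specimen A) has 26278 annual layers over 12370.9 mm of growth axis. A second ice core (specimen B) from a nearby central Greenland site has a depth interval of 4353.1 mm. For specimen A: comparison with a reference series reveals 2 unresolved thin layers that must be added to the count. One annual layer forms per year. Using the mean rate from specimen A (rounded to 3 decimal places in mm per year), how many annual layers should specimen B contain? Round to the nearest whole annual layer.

Specimen A: after corrections the count is 26278 + 2 = 26280 annual layers.
A: 12370.9 mm over 26280 years gives 12370.9 / 26280 ≈ 0.471 mm/year.
Specimen B: 4353.1 mm / 0.471 mm per year = 9242.25 years ≈ 9242 annual layers.

9242 annual layers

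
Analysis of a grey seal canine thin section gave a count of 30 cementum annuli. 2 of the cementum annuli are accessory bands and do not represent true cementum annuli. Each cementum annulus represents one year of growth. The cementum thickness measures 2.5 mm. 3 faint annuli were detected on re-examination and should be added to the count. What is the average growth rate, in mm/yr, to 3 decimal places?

Adjusted count: 30 − 2 + 3 = 31 cementum annuli.
Extension rate ≈ 2.5 / 31 = 0.081 mm/yr.

0.081 mm/yr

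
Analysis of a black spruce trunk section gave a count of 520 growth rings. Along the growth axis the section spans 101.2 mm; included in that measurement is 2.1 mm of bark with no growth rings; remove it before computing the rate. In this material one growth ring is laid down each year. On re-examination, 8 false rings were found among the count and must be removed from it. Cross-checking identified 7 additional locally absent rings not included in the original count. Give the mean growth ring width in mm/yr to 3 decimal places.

Adjusted count: 520 − 8 + 7 = 519 growth rings.
Net length = 101.2 − 2.1 = 99.1 mm.
Extension rate ≈ 99.1 / 519 = 0.191 mm/yr.

0.191 mm/yr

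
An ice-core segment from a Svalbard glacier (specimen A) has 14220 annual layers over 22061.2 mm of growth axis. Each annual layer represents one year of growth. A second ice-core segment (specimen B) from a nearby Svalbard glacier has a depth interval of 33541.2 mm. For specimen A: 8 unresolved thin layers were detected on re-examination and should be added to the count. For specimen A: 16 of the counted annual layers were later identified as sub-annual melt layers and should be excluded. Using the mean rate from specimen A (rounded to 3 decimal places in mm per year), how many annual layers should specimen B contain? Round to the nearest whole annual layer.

21612 annual layers

Specimen A: after corrections the count is 14220 − 16 + 8 = 14212 annual layers.
A: 22061.2 mm over 14212 years gives 22061.2 / 14212 ≈ 1.552 mm/year.
For B, 33541.2 / 1.552 = 21611.60 years ≈ 21612 annual layers.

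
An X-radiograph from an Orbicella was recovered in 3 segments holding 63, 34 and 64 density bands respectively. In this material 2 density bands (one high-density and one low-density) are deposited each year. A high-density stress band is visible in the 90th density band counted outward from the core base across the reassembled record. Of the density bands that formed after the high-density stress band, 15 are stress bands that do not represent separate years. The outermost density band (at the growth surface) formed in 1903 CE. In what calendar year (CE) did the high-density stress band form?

Total density bands = 63 + 34 + 64 = 161.
The high-density stress band sits at density band 90 from the core base, so 161 − 90 = 71 density bands formed after it.
Excluding 15 false density bands: 71 − 15 = 56.
With 2 density bands per year, 56 / 2 = 28 years.
The density band at the growth surface is 1903 CE, so the high-density stress band dates to 1903 − 28 = 1875 CE.

1875 CE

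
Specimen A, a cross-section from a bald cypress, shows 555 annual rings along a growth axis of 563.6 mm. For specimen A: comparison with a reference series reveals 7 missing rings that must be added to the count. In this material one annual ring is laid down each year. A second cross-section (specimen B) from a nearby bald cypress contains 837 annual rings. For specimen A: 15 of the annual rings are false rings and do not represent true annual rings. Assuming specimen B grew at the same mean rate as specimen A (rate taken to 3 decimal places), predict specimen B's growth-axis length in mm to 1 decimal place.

Specimen A: true annual ring count = 555 − 15 + 7 = 547.
A: Mean rate = 563.6 mm / 547 years ≈ 1.030 mm per year.
Length of B = 1.030 × 837 = 862.1 mm.

862.1 mm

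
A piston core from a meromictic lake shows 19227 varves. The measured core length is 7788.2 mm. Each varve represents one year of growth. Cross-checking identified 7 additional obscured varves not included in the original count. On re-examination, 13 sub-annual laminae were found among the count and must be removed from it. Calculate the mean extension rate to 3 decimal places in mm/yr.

0.405 mm/yr

Adjusted count: 19227 − 13 + 7 = 19221 varves.
Mean rate = 7788.2 mm / 19221 years ≈ 0.405 mm/yr.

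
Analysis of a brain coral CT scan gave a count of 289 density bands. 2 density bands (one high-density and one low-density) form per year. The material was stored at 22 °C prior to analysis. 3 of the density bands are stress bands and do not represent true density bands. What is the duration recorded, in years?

143 yr

Adjusted count: 289 − 3 = 286 density bands.
286 density bands at 2 per year is 286 / 2 = 143 years.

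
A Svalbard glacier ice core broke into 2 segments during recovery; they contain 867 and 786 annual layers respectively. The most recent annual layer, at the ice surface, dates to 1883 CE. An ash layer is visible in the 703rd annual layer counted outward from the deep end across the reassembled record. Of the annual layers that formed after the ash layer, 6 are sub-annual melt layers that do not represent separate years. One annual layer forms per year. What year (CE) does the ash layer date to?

Total annual layers = 867 + 786 = 1653.
Between annual layer 703 and the ice surface there are 1653 − 703 = 950 annual layers.
Excluding 6 false annual layers: 950 − 6 = 944.
Counting back 944 years from 1883 CE places the ash layer in 1883 − 944 = 939 CE.

939 CE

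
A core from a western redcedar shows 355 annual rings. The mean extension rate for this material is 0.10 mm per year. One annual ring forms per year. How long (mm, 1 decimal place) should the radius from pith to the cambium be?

35.5 mm

The record spans 355 years at 0.10 mm per year.
Predicted length = 0.10 mm/year × 355 years = 35.5 mm.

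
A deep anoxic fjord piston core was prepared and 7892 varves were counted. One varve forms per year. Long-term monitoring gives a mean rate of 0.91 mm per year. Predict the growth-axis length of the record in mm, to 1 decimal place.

7181.7 mm

7892 years of growth are recorded.
Length ≈ 0.91 × 7892 = 7181.7 mm.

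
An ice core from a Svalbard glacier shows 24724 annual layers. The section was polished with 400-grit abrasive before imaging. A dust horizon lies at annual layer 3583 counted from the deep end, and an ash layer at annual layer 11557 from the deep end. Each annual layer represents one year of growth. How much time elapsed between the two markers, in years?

11557 − 3583 = 7974 annual layers lie between the two events.
That is 7974 years at one annual layer per year.

7974 years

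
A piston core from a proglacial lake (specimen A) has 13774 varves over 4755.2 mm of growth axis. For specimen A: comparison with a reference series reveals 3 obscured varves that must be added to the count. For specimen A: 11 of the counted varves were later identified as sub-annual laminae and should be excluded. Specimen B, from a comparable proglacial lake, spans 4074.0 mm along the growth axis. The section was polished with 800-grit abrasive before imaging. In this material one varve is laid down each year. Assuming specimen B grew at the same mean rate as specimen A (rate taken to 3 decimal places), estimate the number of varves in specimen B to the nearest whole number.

Specimen A: after corrections the count is 13774 − 11 + 3 = 13766 varves.
A: Mean rate = 4755.2 mm / 13766 years ≈ 0.345 mm per year.
For B, 4074.0 / 0.345 = 11808.70 years ≈ 11809 varves.

11809 varves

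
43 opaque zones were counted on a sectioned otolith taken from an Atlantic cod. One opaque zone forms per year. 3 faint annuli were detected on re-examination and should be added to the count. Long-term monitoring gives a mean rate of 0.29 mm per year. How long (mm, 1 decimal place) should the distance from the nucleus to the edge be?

13.3 mm

True opaque zone count = 43 + 3 = 46.
Length ≈ 0.29 × 46 = 13.3 mm.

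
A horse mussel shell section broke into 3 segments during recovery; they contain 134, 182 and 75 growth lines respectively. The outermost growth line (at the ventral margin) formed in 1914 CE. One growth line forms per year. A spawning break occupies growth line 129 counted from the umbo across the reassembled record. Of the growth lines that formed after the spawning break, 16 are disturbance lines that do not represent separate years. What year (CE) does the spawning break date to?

Total growth lines = 134 + 182 + 75 = 391.
The spawning break sits at growth line 129 from the umbo, so 391 − 129 = 262 growth lines formed after it.
Removing the 16 false growth lines leaves 262 − 16 = 246 true growth lines beyond the spawning break.
1914 − 246 = 1668 CE.

1668 CE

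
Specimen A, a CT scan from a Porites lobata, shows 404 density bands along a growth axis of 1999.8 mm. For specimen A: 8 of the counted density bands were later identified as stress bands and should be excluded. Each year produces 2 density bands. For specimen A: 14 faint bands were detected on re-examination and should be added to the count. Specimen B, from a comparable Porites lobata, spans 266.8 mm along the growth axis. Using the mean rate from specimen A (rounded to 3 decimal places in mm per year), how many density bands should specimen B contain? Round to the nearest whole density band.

Specimen A: true density band count = 404 − 8 + 14 = 410.
Specimen A: dividing by 2 density bands per year: 410 / 2 = 205 years.
A: Extension rate ≈ 1999.8 / 205 = 9.755 mm per year.
For B, 266.8 / 9.755 = 27.35 years; at 2 density bands per year that is 27.35 × 2 ≈ 55 density bands.

55 density bands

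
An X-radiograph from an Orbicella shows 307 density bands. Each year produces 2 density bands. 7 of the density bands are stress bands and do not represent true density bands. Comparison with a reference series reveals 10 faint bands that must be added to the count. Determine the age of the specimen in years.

After corrections the count is 307 − 7 + 10 = 310 density bands.
With 2 density bands per year, 310 / 2 = 155 years.

155 years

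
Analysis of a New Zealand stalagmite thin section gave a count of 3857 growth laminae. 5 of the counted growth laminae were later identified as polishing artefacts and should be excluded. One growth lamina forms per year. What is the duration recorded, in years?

3852 years

Correcting the raw count gives 3857 − 5 = 3852 true growth laminae.
One growth lamina per year makes the duration 3852 years.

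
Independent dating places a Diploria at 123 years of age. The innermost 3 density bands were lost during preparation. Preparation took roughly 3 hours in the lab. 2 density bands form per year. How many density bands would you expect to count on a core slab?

Expected density bands: 123 × 2 = 246.
246 − 3 missed = 243 density bands expected in the prepared section.

243 density bands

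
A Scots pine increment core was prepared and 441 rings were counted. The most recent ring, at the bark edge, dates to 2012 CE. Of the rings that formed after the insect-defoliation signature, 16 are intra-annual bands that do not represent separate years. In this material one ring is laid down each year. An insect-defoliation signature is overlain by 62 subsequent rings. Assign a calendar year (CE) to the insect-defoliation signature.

62 rings formed after the insect-defoliation signature.
62 − 16 false = 46 true rings after the insect-defoliation signature.
2012 − 46 = 1966 CE.

1966 CE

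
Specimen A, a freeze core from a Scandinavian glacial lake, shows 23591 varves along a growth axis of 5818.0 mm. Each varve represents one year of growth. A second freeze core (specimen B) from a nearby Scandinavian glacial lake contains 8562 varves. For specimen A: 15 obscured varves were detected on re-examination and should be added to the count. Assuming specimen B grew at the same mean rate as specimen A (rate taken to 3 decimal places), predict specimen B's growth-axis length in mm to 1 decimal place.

Specimen A: correcting the raw count gives 23591 + 15 = 23606 true varves.
A: 5818.0 mm over 23606 years gives 5818.0 / 23606 ≈ 0.246 mm/yr.
For B, 0.246 mm/year × 8562 years = 2106.3 mm.

2106.3 mm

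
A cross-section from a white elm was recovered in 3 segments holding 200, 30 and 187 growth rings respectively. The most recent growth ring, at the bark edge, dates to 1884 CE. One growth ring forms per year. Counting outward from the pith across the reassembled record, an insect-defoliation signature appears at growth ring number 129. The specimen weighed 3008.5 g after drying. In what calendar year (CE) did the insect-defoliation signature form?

1596 CE

Total growth rings = 200 + 30 + 187 = 417.
The insect-defoliation signature sits at growth ring 129 from the pith, so 417 − 129 = 288 growth rings formed after it.
The growth ring at the bark edge is 1884 CE, so the insect-defoliation signature dates to 1884 − 288 = 1596 CE.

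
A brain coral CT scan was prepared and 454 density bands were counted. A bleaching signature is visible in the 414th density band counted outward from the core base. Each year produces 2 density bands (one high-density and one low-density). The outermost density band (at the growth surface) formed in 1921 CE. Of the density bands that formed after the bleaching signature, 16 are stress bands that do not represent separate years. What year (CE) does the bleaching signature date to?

454 − 414 = 40 density bands lie beyond the bleaching signature toward the growth surface.
Excluding 16 false density bands: 40 − 16 = 24.
Dividing by 2 density bands per year: 24 / 2 = 12 years.
1921 − 12 = 1909 CE.

1909 CE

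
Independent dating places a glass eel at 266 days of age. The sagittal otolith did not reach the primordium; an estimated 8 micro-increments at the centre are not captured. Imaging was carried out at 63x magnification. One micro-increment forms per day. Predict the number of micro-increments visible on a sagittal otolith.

258 micro-increments

One micro-increment per day gives 266 micro-increments over 266 days.
Less the 8 uncaptured micro-increments: 266 − 8 = 258.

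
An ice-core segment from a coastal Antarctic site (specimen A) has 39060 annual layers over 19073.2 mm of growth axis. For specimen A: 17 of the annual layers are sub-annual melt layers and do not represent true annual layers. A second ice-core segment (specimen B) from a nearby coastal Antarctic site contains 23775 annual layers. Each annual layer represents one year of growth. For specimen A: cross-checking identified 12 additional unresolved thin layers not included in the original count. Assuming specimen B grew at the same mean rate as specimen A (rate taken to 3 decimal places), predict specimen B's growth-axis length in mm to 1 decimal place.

Specimen A: correcting the raw count gives 39060 − 17 + 12 = 39055 true annual layers.
A: Mean rate = 19073.2 mm / 39055 years ≈ 0.488 mm/yr.
For B, 0.488 mm/year × 23775 years = 11602.2 mm.

11602.2 mm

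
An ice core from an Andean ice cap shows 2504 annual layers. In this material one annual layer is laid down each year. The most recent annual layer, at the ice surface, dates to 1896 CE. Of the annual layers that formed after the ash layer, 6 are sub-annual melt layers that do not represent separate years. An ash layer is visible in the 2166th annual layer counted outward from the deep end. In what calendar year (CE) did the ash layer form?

Between annual layer 2166 and the ice surface there are 2504 − 2166 = 338 annual layers.
Excluding 6 false annual layers: 338 − 6 = 332.
The annual layer at the ice surface is 1896 CE, so the ash layer dates to 1896 − 332 = 1564 CE.

1564 CE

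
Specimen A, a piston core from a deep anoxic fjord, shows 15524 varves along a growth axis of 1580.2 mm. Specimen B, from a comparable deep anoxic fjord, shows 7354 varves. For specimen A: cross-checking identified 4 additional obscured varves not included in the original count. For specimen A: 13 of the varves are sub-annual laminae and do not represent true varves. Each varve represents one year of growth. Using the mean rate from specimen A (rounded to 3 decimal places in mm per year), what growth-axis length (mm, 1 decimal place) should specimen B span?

750.1 mm

Specimen A: adjusted count: 15524 − 13 + 4 = 15515 varves.
A: 1580.2 mm over 15515 years gives 1580.2 / 15515 ≈ 0.102 mm/year.
For B, 0.102 mm/year × 7354 years = 750.1 mm.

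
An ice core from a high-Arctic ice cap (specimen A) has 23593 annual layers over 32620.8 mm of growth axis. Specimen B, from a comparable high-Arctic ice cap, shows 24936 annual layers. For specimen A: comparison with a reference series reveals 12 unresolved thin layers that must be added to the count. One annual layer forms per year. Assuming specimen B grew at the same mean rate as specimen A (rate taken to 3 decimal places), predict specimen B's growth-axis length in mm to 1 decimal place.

Specimen A: correcting the raw count gives 23593 + 12 = 23605 true annual layers.
A: 32620.8 mm over 23605 years gives 32620.8 / 23605 ≈ 1.382 mm/year.
For B, 1.382 mm/year × 24936 years = 34461.6 mm.

34461.6 mm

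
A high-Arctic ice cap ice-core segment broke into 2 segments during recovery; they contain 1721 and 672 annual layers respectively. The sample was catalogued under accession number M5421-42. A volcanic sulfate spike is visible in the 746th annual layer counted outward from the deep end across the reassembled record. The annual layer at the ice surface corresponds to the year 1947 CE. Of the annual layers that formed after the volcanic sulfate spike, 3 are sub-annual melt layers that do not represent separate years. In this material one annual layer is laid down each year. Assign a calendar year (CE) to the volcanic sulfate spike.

303 CE

Total annual layers = 1721 + 672 = 2393.
Between annual layer 746 and the ice surface there are 2393 − 746 = 1647 annual layers.
Excluding 3 false annual layers: 1647 − 3 = 1644.
The annual layer at the ice surface is 1947 CE, so the volcanic sulfate spike dates to 1947 − 1644 = 303 CE.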